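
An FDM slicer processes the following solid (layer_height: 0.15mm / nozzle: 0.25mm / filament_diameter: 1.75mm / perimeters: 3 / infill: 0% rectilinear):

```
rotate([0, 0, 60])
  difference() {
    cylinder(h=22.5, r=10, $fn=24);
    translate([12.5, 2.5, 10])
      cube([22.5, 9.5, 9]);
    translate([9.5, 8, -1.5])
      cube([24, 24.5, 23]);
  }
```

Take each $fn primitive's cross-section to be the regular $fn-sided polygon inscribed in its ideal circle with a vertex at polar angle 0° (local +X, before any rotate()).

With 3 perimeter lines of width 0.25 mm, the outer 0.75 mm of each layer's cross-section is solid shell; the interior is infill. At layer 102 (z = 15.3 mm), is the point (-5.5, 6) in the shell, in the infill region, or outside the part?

At z = 15.3 mm: the r=10 cylinder contributes a regular 24-gon of circumradius 10; the 22.5×9.5 cube at (12.5, 2.5) contributes its full rectangle; the 24×24.5 cube at (9.5, 8) contributes its full rectangle; Taking the first minus the rest: starting from the r=10 cylinder, the 22.5×9.5 cube at (12.5, 2.5) misses the remaining region (no effect); the 24×24.5 cube at (9.5, 8) misses the remaining region (no effect) — 1 connected region; (whole slice rotated 60° about Z — lengths, areas and connectivity unchanged). Overall, the cross-section is a single solid region. Undo the 60° rotation: the query point maps to (2.446, 7.763) in the un-rotated model frame. The nearest boundary edge runs (2.59, 9.66)→(5.00, 8.66); distance from the point to it = 1.81 mm. The point is inside the cross-section and 1.81 mm from the nearest boundary — more than the 0.75 mm shell width (3 × 0.25), so it's in the infill interior.

infill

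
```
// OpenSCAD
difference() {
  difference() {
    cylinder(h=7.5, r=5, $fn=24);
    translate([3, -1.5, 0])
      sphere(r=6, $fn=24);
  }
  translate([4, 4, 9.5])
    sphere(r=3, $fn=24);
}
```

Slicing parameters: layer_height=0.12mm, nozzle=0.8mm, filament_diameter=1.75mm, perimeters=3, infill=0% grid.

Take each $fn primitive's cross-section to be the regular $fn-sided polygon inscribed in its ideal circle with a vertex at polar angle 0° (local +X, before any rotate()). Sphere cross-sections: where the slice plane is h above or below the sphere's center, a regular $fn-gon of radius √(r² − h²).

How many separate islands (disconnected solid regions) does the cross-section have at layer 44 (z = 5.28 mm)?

At z = 5.28 mm: the r=5 cylinder contributes a regular 24-gon of circumradius 5; the sphere at (3, -1.5): section is a regular 24-gon, circumradius = √(r²−h²) = √(6²−5.28²) = 2.850; Subtracting the remaining from the first: starting from the r=5 cylinder, the r=6 sphere at (3, -1.5) partially overlaps it — only the 20.11 mm² overlap (of its 25.22 mm²) is removed, clipping the outline — 1 connected region; the sphere at (4, 4) is absent (|z−center|=4.220 > r=3); Subtracting the remaining from the first: none of the subtracted shapes is present at this height, so the result so far is unchanged — 1 connected region. Overall, the cross-section is a single solid region. Island count = 1.

1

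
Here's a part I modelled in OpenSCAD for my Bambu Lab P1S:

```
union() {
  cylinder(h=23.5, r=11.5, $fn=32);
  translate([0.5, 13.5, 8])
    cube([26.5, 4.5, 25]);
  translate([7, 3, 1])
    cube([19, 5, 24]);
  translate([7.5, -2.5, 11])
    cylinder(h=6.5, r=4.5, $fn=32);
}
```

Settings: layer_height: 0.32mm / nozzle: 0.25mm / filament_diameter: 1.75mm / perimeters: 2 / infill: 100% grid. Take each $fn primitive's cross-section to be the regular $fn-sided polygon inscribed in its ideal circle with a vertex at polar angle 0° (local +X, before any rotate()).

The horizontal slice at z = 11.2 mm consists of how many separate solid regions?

2

At z = 11.2 mm: the r=11.5 cylinder gives a regular 32-gon of circumradius 11.5 (constant along its height); the cube at (0.5, 13.5) (footprint 26.5×4.5) is included at this height; the cube at (7, 3) (footprint 19×5) is included at this height; the r=4.5 cylinder at (7.5, -2.5) contributes a regular 32-gon of circumradius 4.5; Merging all regions: the regions partially overlap (shared area 73.56 mm²), so overlapping operands fuse into one piece — 2 connected regions. The result has 2 disconnected regions.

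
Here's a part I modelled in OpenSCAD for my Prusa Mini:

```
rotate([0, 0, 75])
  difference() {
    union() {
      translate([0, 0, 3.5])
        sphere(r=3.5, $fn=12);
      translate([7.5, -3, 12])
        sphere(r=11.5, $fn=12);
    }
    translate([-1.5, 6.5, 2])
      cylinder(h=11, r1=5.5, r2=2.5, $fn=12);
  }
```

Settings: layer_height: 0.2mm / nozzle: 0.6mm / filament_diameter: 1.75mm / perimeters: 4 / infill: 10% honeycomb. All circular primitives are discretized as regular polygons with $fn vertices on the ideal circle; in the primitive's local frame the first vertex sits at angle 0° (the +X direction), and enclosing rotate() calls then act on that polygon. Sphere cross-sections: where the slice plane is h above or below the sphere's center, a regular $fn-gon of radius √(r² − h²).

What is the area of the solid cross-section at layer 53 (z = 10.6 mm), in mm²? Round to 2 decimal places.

At z = 10.6 mm: the sphere is not intersected at this z (|z−center|=7.100 > r=3.5); the r=11.5 sphere at (7.5, -3) contributes a regular 12-gon of circumradius √(11.5²−1.4²) = 11.414 (area = (12/2)·11.414²·sin(360°/12) = 390.87 mm²); Combining (union): only the r=11.5 sphere at (7.5, -3) is present, so the union is just that shape — area = 390.87 mm²; the cone at (-1.5, 6.5) contributes a regular 12-gon of circumradius 3.155 (interpolated between r1=5.5 and r2=2.5 at t=0.782) (area = (12/2)·3.155²·sin(360°/12) = 29.85 mm²); Taking the first minus the rest: starting from that combined region (390.87 mm²), the cone at (-1.5, 6.5) partially overlaps it — only the 3.28 mm² overlap (of its 29.85 mm²) is removed, clipping the outline — area = 387.59 mm²; (rotated 75° about Z; rotation is an isometry so areas/perimeters/island counts are preserved). Overall, the cross-section is a single solid region. Net area = 387.59 mm².

387.59 mm²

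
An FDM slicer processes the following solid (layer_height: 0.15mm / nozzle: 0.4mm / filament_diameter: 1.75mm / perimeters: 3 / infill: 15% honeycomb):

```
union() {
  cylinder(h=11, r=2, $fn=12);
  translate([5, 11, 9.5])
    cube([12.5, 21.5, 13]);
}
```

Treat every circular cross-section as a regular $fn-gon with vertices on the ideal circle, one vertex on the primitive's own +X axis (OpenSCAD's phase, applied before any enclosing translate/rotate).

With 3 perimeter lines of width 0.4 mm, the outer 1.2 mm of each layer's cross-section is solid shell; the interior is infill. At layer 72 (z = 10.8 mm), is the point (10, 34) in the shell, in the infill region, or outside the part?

At z = 10.8 mm: the r=2 cylinder gives a regular 12-gon of circumradius 2 (constant along its height); the 12.5×21.5 cube at (5, 11) contributes its full rectangle; Combining (union): the 2 present regions are separate (no shared area or edge), so areas and boundary lengths simply add and each stays a separate island — 2 connected regions. Overall, the cross-section has 2 separate islands. The nearest boundary edge runs (5.00, 32.50)→(17.50, 32.50); distance from the point to it = 1.50 mm. The point is not inside any of the regions above, so it lies outside the cross-section (1.50 mm from the nearest boundary).

outside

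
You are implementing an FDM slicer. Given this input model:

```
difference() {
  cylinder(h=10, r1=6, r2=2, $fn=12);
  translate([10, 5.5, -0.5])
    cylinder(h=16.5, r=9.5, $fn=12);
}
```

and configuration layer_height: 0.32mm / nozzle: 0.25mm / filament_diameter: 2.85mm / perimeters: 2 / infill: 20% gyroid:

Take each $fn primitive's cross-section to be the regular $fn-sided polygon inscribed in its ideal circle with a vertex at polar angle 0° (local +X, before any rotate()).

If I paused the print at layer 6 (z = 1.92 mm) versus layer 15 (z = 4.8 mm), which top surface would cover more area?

Layer 6 (z = 1.92): the cone: at t=0.192 of its height the radius interpolates to r₁+(r₂−r₁)t = 5.232, giving a regular 12-gon of that circumradius (area = (12/2)·5.232²·sin(360°/12) = 82.12 mm²); the cylinder at (10, 5.5): section is a regular 12-gon, circumradius r=9.5 (area = (12/2)·9.500²·sin(360°/12) = 270.75 mm²); Subtracting the remaining from the first: starting from the cone (82.12 mm²), the r=9.5 cylinder at (10, 5.5) partially overlaps it — only the 16.61 mm² overlap (of its 270.75 mm²) is removed, clipping the outline — area = 65.51 mm². So its area = 65.51 mm². Layer 15 (z = 4.8): the cone (r1=6→r2=2) has section circumradius 4.080 here — a regular 12-gon (area = (12/2)·4.080²·sin(360°/12) = 49.94 mm²); the r=9.5 cylinder at (10, 5.5) gives a regular 12-gon of circumradius 9.5 (constant along its height) (area = (12/2)·9.500²·sin(360°/12) = 270.75 mm²); Subtracting the remaining from the first: starting from the cone (49.94 mm²), the r=9.5 cylinder at (10, 5.5) partially overlaps it — only the 7.52 mm² overlap (of its 270.75 mm²) is removed, clipping the outline — area = 42.41 mm². So its area = 42.41 mm². Layer 6 is larger (65.51 vs 42.41 mm²).

layer 6 (z = 1.92 mm)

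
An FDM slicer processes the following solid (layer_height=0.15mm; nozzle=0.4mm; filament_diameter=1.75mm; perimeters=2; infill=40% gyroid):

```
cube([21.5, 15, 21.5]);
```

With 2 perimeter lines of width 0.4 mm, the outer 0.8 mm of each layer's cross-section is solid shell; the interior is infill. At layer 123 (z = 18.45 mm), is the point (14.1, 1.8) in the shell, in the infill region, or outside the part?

At z = 18.45 mm: the 21.5×15 cube contributes its full rectangle. Overall, the cross-section is a single solid region. The nearest boundary edge runs (0.00, 0.00)→(21.50, 0.00); distance from the point to it = 1.80 mm. The point is inside the cross-section and 1.80 mm from the nearest boundary — more than the 0.8 mm shell width (2 × 0.4), so it's in the infill interior.

infill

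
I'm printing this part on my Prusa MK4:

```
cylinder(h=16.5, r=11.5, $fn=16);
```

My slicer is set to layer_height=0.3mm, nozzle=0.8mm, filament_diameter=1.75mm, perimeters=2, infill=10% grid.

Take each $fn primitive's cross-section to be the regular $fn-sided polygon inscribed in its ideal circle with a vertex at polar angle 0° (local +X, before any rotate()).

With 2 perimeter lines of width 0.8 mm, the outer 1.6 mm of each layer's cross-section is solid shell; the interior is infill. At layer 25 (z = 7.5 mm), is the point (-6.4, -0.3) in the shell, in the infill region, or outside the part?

infill

At z = 7.5 mm: the r=11.5 cylinder contributes a regular 16-gon of circumradius 11.5. Overall, the cross-section is a single solid region. The nearest boundary edge runs (-11.50, 0.00)→(-10.62, -4.40); distance from the point to it = 4.94 mm. The point is inside the cross-section and 4.94 mm from the nearest boundary — more than the 1.6 mm shell width (2 × 0.8), so it's in the infill interior.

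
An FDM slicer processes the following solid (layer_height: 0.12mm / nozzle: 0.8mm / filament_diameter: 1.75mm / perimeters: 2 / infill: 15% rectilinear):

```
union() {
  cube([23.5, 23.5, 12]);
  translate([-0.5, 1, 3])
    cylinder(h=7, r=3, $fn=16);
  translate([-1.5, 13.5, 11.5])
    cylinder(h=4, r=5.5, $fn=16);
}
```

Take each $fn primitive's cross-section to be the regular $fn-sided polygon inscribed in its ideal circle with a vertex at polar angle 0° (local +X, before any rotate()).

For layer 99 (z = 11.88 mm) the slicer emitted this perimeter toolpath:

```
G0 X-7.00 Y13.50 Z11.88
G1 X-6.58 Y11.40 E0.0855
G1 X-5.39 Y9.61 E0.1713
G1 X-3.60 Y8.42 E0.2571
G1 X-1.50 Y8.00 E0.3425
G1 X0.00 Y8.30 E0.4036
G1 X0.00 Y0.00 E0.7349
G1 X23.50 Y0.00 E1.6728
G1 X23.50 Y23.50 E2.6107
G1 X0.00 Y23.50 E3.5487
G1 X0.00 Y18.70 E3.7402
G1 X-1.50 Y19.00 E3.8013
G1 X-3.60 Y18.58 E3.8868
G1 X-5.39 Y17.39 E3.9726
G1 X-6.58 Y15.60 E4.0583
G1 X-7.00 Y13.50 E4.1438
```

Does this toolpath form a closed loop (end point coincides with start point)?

yes

Start point (G0): (-7.00, 13.50). End point (last G1): the path returns to the start — closed.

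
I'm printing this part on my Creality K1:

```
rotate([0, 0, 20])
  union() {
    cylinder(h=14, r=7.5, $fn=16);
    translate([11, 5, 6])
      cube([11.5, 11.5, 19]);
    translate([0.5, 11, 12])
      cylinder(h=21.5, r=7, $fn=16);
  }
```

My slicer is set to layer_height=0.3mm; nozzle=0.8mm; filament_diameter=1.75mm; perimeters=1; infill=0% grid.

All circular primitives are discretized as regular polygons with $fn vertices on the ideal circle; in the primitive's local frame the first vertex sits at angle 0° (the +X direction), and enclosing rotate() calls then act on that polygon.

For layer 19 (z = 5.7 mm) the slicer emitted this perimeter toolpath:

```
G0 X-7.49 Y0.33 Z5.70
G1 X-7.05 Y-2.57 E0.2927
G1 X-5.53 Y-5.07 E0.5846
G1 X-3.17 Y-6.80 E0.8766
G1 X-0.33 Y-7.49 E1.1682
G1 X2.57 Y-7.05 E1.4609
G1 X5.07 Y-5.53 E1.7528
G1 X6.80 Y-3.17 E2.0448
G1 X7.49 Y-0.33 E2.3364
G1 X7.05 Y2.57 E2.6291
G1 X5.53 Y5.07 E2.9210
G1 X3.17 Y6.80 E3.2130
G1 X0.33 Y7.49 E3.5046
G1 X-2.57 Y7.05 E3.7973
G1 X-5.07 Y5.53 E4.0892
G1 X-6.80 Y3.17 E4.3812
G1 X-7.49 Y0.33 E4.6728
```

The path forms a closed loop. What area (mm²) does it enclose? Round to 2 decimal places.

172.28 mm²

Apply the shoelace formula to the sequence of (X, Y) vertices; enclosed area = 172.28 mm².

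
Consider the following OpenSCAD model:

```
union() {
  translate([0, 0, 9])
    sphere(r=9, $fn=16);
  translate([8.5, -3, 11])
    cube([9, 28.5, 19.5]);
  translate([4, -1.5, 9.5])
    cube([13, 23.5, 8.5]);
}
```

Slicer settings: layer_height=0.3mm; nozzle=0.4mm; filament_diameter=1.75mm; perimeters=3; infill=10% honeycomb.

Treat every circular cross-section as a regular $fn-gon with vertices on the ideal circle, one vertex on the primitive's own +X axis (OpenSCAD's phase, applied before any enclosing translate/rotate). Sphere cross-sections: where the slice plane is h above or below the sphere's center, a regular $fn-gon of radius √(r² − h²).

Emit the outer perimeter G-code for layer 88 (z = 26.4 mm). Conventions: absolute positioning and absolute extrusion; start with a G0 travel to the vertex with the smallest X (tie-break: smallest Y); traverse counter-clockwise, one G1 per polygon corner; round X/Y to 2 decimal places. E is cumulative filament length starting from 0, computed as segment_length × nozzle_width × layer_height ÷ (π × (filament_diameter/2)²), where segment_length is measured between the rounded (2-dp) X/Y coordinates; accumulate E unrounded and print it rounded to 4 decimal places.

At z = 26.4 mm: the sphere does not reach this height (|z−center|=17.400 > r=9); the 9×28.5 cube at (8.5, -3) contributes its full rectangle; the cube at (4, -1.5) is not intersected at this z (z outside [9.5, 18]); Taking the union: only the 9×28.5 cube at (8.5, -3) is present, so the union is just that shape — 1 connected region. The outline is a single polygon with 4 vertices. Extrusion per mm of travel: 0.4 × 0.3 / (π × 0.875²) = 0.049890. Accumulating E over each segment gives final E = 3.7418.

G0 X8.50 Y-3.00 Z26.40
G1 X17.50 Y-3.00 E0.4490
G1 X17.50 Y25.50 E1.8709
G1 X8.50 Y25.50 E2.3199
G1 X8.50 Y-3.00 E3.7418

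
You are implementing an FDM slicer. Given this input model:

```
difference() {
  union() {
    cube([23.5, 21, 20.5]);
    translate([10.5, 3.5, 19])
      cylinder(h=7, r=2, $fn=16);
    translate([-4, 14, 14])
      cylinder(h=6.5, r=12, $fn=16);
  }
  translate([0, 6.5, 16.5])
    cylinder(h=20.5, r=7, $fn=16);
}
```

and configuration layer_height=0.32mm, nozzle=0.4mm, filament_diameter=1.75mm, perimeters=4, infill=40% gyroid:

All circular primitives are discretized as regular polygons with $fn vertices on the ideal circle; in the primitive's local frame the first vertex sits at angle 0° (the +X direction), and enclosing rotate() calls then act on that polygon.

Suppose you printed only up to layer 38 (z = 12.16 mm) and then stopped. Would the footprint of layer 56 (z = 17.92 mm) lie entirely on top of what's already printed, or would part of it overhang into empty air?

Compare the two slices. At z = 12.16: the cube is present — its section is the full 23.5×21 rectangle (area 493.50 mm²); the cylinder at (10.5, 3.5) does not reach this height (z outside [19, 26]); the cylinder at (-4, 14) does not reach this height (z outside [14, 20.5]); Merging all regions: only the 23.5×21 cube is present, so the union is just that shape — area = 493.50 mm²; the cylinder at (0, 6.5) does not reach this height (z outside [16.5, 37]); Subtracting the remaining from the first: none of the subtracted shapes is present at this height, so that combined region is unchanged — area = 493.50 mm². At z = 17.92: the cube is present — its section is the full 23.5×21 rectangle (area 493.50 mm²); the cylinder at (10.5, 3.5) is not intersected at this z (z outside [19, 26]); the cylinder at (-4, 14): section is a regular 16-gon, circumradius r=12 (area = (16/2)·12.000²·sin(360°/16) = 440.85 mm²); Taking the union: the regions partially overlap — summed areas 934.35 mm² minus the doubly-counted overlap 113.57 mm² gives 820.78 mm² — area = 820.78 mm²; the r=7 cylinder at (0, 6.5) contributes a regular 16-gon of circumradius 7 (area = (16/2)·7.000²·sin(360°/16) = 150.01 mm²); After the difference (first − rest): starting from the result so far (820.78 mm²), the r=7 cylinder at (0, 6.5) partially overlaps it — only the 138.82 mm² overlap (of its 150.01 mm²) is removed, clipping the outline — area = 681.96 mm². Checking containment: at z = 17.92 the cross-section extends beyond the z = 12.16 cross-section by about 262.84 mm².

part overhangs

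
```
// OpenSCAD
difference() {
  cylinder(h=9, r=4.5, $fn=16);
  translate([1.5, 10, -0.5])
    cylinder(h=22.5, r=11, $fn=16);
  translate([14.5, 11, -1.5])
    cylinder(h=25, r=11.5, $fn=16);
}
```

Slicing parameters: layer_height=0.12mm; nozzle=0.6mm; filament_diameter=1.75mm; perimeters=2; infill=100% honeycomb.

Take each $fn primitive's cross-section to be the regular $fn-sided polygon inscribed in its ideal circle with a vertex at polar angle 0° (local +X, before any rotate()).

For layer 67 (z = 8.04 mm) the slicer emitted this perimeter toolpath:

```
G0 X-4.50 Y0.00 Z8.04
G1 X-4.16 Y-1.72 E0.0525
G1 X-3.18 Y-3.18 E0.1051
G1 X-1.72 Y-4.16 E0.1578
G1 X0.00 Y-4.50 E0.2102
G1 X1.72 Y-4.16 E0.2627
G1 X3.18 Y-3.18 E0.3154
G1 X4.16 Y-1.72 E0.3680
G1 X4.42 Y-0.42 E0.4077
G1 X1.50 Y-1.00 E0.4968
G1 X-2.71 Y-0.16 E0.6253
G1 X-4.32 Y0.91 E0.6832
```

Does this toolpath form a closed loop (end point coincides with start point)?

no

Start point (G0): (-4.50, 0.00). End point (last G1): the path does not return to the start — open.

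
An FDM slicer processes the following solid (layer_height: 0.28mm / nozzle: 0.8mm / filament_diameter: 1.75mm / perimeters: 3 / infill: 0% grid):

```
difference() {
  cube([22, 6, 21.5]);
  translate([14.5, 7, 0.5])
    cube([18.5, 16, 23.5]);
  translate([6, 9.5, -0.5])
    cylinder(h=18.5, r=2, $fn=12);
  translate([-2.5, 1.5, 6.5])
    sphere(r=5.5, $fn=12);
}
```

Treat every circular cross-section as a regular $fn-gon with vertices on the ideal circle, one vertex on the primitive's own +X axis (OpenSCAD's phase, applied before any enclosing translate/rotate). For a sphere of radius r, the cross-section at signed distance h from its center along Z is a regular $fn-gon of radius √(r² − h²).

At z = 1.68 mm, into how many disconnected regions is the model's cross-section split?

1

At z = 1.68 mm: the cube (footprint 22×6) is included at this height; the 18.5×16 cube at (14.5, 7) contributes its full rectangle; the r=2 cylinder at (6, 9.5) gives a regular 12-gon of circumradius 2 (constant along its height); the r=5.5 sphere at (-2.5, 1.5) slices to a regular 12-gon of circumradius 2.649 (√(r²−h²) with h=4.82 from center); Taking the first minus the rest: starting from the 22×6 cube, the 18.5×16 cube at (14.5, 7) misses the remaining region (no effect); the r=2 cylinder at (6, 9.5) misses the remaining region (no effect); the r=5.5 sphere at (-2.5, 1.5) partially overlaps it — only the 0.08 mm² overlap (of its 21.05 mm²) is removed, clipping the outline — 1 connected region. The result has 1 disconnected region.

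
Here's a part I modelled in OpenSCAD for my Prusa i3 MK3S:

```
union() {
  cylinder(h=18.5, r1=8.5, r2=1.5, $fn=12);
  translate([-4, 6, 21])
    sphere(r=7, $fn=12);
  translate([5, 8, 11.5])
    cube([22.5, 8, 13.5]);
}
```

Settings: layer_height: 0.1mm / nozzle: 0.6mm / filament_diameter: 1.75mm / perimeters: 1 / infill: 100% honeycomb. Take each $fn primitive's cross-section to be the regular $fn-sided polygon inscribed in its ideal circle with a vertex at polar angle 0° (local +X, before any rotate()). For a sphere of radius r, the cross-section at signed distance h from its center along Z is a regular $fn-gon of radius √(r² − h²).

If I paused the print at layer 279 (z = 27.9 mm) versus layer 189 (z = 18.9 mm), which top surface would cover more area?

layer 189 (z = 18.9 mm)

Layer 279 (z = 27.9): the cone is absent (z outside [0, 18.5]); the sphere at (-4, 6): section is a regular 12-gon, circumradius = √(r²−h²) = √(7²−6.9²) = 1.179 (area = (12/2)·1.179²·sin(360°/12) = 4.17 mm²); the cube at (5, 8) is absent (z outside [11.5, 25]); Taking the union: only the r=7 sphere at (-4, 6) is present, so the union is just that shape — area = 4.17 mm². So its area = 4.17 mm². Layer 189 (z = 18.9): the cone is not intersected at this z (z outside [0, 18.5]); the r=7 sphere at (-4, 6) contributes a regular 12-gon of circumradius √(7²−2.1²) = 6.678 (area = (12/2)·6.678²·sin(360°/12) = 133.77 mm²); the cube at (5, 8) (footprint 22.5×8) is included at this height (area 180.00 mm²); Merging all regions: the 2 present regions are separate (no shared area or edge), so areas and boundary lengths simply add and each stays a separate island — area = 313.77 mm². So its area = 313.77 mm². Layer 189 is larger (313.77 vs 4.17 mm²).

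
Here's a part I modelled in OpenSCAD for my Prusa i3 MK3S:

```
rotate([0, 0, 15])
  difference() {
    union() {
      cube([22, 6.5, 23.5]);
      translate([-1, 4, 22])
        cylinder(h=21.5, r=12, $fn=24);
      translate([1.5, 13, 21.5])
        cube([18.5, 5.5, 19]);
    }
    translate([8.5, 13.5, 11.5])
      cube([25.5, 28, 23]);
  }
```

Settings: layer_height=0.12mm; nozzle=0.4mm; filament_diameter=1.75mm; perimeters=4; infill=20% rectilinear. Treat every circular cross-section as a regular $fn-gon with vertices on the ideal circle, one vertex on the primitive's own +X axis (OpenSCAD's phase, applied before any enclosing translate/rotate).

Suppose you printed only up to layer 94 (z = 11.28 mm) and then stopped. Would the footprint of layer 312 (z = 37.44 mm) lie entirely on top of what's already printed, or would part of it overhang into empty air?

part overhangs

Compare the two slices. At z = 11.28: the cube (footprint 22×6.5) is included at this height (area 143.00 mm²); the cylinder at (-1, 4) does not reach this height (z outside [22, 43.5]); the cube at (1.5, 13) does not reach this height (z outside [21.5, 40.5]); Merging all regions: only the 22×6.5 cube is present, so the union is just that shape — area = 143.00 mm²; the cube at (8.5, 13.5) is not intersected at this z (z outside [11.5, 34.5]); Taking the first minus the rest: none of the subtracted shapes is present at this height, so that combined region is unchanged — area = 143.00 mm²; (whole slice rotated 15° about Z — lengths, areas and connectivity unchanged). At z = 37.44: the cube does not reach this height (z outside [0, 23.5]); the cylinder at (-1, 4): section is a regular 24-gon, circumradius r=12 (area = (24/2)·12.000²·sin(360°/24) = 447.24 mm²); the cube at (1.5, 13) (footprint 18.5×5.5) is included at this height (area 101.75 mm²); Taking the union: the regions partially overlap — summed areas 548.99 mm² minus the doubly-counted overlap 8.62 mm² gives 540.37 mm² — area = 540.37 mm²; the cube at (8.5, 13.5) is not intersected at this z (z outside [11.5, 34.5]); Taking the first minus the rest: none of the subtracted shapes is present at this height, so that combined region is unchanged — area = 540.37 mm²; (whole slice rotated 15° about Z — lengths, areas and connectivity unchanged). Checking containment: at z = 37.44 the cross-section extends beyond the z = 11.28 cross-section by about 470.45 mm².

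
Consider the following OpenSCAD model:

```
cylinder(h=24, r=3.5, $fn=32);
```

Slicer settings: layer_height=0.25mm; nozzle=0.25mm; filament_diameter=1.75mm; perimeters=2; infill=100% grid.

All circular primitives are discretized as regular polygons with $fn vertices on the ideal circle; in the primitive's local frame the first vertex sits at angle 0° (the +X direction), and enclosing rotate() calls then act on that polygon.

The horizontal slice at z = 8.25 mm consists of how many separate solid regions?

At z = 8.25 mm: the r=3.5 cylinder gives a regular 32-gon of circumradius 3.5 (constant along its height). The result has 1 disconnected region.

1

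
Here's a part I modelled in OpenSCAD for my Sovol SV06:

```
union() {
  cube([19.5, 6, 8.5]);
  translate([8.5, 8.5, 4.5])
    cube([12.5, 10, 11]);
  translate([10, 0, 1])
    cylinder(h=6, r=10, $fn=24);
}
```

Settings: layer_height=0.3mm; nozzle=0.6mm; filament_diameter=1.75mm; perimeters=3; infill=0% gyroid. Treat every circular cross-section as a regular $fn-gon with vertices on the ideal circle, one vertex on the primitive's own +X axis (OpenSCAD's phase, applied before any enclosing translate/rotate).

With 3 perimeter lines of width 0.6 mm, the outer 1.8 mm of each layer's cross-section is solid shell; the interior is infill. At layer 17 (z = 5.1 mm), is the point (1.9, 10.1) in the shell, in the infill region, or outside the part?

At z = 5.1 mm: the cube (footprint 19.5×6) is included at this height; the cube at (8.5, 8.5) is present — its section is the full 12.5×10 rectangle; the r=10 cylinder at (10, 0) gives a regular 24-gon of circumradius 10 (constant along its height); Merging all regions: the regions partially overlap (shared area 117.89 mm²), so overlapping operands fuse into one piece — 1 connected region. Overall, the cross-section is a single solid region. The nearest boundary edge runs (2.93, 7.07)→(5.00, 8.66); distance from the point to it = 3.03 mm. The point is not inside any of the regions above, so it lies outside the cross-section (3.03 mm from the nearest boundary).

outside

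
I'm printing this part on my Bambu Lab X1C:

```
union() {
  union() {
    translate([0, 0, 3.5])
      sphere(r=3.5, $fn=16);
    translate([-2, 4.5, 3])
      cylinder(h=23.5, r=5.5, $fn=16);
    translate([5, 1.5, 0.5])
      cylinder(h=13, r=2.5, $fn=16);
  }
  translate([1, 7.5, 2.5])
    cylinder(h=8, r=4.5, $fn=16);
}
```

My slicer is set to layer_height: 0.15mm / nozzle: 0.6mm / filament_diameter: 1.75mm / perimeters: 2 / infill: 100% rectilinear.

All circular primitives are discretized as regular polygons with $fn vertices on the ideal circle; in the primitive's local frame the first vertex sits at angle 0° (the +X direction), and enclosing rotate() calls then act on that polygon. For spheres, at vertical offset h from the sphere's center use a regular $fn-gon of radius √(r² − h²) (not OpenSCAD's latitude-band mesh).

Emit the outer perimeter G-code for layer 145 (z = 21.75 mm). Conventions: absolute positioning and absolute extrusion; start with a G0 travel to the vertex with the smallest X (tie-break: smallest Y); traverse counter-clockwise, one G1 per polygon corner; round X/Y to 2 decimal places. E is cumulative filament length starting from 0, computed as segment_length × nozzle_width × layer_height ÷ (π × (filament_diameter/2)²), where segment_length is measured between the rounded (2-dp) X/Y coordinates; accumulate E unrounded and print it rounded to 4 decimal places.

G0 X-7.50 Y4.50 Z21.75
G1 X-7.08 Y2.40 E0.0801
G1 X-5.89 Y0.61 E0.1606
G1 X-4.10 Y-0.58 E0.2410
G1 X-2.00 Y-1.00 E0.3211
G1 X0.10 Y-0.58 E0.4013
G1 X1.89 Y0.61 E0.4817
G1 X3.08 Y2.40 E0.5621
G1 X3.50 Y4.50 E0.6422
G1 X3.08 Y6.60 E0.7224
G1 X1.89 Y8.39 E0.8028
G1 X0.10 Y9.58 E0.8832
G1 X-2.00 Y10.00 E0.9634
G1 X-4.10 Y9.58 E1.0435
G1 X-5.89 Y8.39 E1.1239
G1 X-7.08 Y6.60 E1.2044
G1 X-7.50 Y4.50 E1.2845

At z = 21.75 mm: the sphere is absent (|z−center|=18.250 > r=3.5); the r=5.5 cylinder at (-2, 4.5) contributes a regular 16-gon of circumradius 5.5; the cylinder at (5, 1.5) is not intersected at this z (z outside [0.5, 13.5]); Merging all regions: only the r=5.5 cylinder at (-2, 4.5) is present, so the union is just that shape — 1 connected region; the cylinder at (1, 7.5) is absent (z outside [2.5, 10.5]); Merging all regions: only the result so far is present, so the union is just that shape — 1 connected region. The outline is a single polygon with 16 vertices. Extrusion per mm of travel: 0.6 × 0.15 / (π × 0.875²) = 0.037418. Accumulating E over each segment gives final E = 1.2845.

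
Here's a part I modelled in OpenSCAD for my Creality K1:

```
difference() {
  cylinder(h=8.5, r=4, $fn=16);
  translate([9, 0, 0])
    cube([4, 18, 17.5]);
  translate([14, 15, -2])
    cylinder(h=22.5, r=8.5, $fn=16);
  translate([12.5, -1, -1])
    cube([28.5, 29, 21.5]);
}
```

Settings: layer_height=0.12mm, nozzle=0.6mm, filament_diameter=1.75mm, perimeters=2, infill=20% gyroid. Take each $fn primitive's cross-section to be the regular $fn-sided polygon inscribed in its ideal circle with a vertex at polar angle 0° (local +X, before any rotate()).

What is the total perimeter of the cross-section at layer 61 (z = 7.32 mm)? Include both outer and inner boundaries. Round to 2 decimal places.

24.97 mm

At z = 7.32 mm: the r=4 cylinder gives a regular 16-gon of circumradius 4 (constant along its height) (perimeter = 2·16·4.000·sin(180°/16) = 24.97 mm); the cube at (9, 0) (footprint 4×18) is included at this height (perimeter 44.00 mm); the r=8.5 cylinder at (14, 15) contributes a regular 16-gon of circumradius 8.5 (perimeter = 2·16·8.500·sin(180°/16) = 53.06 mm); the 28.5×29 cube at (12.5, -1) contributes its full rectangle (perimeter 115.00 mm); Taking the first minus the rest: starting from the r=4 cylinder, the 4×18 cube at (9, 0) misses the remaining region (no effect); the r=8.5 cylinder at (14, 15) misses the remaining region (no effect); the 28.5×29 cube at (12.5, -1) misses the remaining region (no effect) — boundary = 24.97 mm. Overall, the cross-section is a single solid region. Total boundary length (outer) = 24.97 mm.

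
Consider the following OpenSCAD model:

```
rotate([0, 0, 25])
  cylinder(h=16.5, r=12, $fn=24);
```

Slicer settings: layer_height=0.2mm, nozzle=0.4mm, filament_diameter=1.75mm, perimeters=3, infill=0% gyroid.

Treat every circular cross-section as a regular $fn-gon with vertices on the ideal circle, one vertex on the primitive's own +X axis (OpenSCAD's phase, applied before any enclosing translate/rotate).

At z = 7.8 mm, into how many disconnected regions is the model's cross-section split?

1

At z = 7.8 mm: the cylinder: section is a regular 24-gon, circumradius r=12; (whole slice rotated 25° about Z — lengths, areas and connectivity unchanged). The result has 1 disconnected region.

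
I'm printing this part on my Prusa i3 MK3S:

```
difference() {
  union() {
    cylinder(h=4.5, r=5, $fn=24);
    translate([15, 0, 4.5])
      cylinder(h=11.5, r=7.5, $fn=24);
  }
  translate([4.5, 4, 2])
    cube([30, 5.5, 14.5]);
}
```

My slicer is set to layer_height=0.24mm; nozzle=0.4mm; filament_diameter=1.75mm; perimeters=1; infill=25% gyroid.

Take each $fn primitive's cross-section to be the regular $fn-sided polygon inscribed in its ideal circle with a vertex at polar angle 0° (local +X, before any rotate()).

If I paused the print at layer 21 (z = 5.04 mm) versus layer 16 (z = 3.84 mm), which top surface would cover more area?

Layer 21 (z = 5.04): the cylinder is not intersected at this z (z outside [0, 4.5]); the r=7.5 cylinder at (15, 0) gives a regular 24-gon of circumradius 7.5 (constant along its height) (area = (24/2)·7.500²·sin(360°/24) = 174.70 mm²); Combining (union): only the r=7.5 cylinder at (15, 0) is present, so the union is just that shape — area = 174.70 mm²; the 30×5.5 cube at (4.5, 4) contributes its full rectangle (area 165.00 mm²); Subtracting the remaining from the first: starting from the result so far (174.70 mm²), the 30×5.5 cube at (4.5, 4) partially overlaps it — only the 30.68 mm² overlap (of its 165.00 mm²) is removed, clipping the outline — area = 144.03 mm². So its area = 144.03 mm². Layer 16 (z = 3.84): the r=5 cylinder contributes a regular 24-gon of circumradius 5 (area = (24/2)·5.000²·sin(360°/24) = 77.65 mm²); the cylinder at (15, 0) does not reach this height (z outside [4.5, 16]); Taking the union: only the r=5 cylinder is present, so the union is just that shape — area = 77.65 mm²; the cube at (4.5, 4) is present — its section is the full 30×5.5 rectangle (area 165.00 mm²); Subtracting the remaining from the first: starting from the result so far (77.65 mm²), the 30×5.5 cube at (4.5, 4) misses the remaining region (no effect) — area = 77.65 mm². So its area = 77.65 mm². Layer 21 is larger (144.03 vs 77.65 mm²).

layer 21 (z = 5.04 mm)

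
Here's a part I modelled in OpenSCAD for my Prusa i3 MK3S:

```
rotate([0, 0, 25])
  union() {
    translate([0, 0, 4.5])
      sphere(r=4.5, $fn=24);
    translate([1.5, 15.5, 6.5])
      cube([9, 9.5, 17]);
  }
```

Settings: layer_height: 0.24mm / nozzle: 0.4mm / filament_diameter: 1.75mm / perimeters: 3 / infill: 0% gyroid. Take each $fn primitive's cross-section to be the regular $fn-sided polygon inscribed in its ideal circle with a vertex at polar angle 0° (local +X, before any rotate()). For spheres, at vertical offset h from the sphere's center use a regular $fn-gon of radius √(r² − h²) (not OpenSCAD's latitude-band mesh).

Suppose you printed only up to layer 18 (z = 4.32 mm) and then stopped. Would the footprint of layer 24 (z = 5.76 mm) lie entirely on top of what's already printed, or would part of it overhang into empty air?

entirely on top

Compare the two slices. At z = 4.32: the r=4.5 sphere slices to a regular 24-gon of circumradius 4.496 (√(r²−h²) with h=0.18 from center) (area = (24/2)·4.496²·sin(360°/24) = 62.79 mm²); the cube at (1.5, 15.5) is absent (z outside [6.5, 23.5]); Merging all regions: only the r=4.5 sphere is present, so the union is just that shape — area = 62.79 mm²; (whole slice rotated 25° about Z — lengths, areas and connectivity unchanged). At z = 5.76: the r=4.5 sphere contributes a regular 24-gon of circumradius √(4.5²−1.26²) = 4.320 (area = (24/2)·4.320²·sin(360°/24) = 57.96 mm²); the cube at (1.5, 15.5) does not reach this height (z outside [6.5, 23.5]); Taking the union: only the r=4.5 sphere is present, so the union is just that shape — area = 57.96 mm²; (rotated 25° about Z; rotation is an isometry so areas/perimeters/island counts are preserved). Checking containment: the cross-section at z = 5.76 is a subset of the cross-section at z = 4.32.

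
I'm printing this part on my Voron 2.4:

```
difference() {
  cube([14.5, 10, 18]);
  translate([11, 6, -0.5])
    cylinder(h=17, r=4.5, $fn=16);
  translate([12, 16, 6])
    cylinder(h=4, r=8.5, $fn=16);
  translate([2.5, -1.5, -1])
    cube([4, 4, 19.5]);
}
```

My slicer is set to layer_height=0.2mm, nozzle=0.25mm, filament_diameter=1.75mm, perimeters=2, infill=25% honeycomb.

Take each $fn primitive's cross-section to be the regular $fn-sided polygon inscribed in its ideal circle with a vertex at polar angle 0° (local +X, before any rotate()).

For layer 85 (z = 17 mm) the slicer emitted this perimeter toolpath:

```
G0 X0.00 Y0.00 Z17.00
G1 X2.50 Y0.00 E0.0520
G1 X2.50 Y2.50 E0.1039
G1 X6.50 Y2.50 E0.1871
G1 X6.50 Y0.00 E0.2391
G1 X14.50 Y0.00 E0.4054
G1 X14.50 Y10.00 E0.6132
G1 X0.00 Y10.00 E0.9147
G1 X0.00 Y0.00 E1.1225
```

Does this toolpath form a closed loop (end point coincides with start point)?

Start point (G0): (0.00, 0.00). End point (last G1): the path returns to the start — closed.

yes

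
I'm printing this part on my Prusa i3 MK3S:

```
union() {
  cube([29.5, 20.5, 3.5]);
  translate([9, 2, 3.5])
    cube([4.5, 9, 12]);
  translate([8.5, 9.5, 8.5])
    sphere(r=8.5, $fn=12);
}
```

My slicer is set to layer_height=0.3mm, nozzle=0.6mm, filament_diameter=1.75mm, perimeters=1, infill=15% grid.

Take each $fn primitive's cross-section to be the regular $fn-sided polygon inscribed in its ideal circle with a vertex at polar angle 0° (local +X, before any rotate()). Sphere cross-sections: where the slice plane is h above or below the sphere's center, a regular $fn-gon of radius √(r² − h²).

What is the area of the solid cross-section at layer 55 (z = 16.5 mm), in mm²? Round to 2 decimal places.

24.75 mm²

At z = 16.5 mm: the cube is not intersected at this z (z outside [0, 3.5]); the cube at (9, 2) is absent (z outside [3.5, 15.5]); the sphere at (8.5, 9.5): section is a regular 12-gon, circumradius = √(r²−h²) = √(8.5²−8²) = 2.872 (area = (12/2)·2.872²·sin(360°/12) = 24.75 mm²); Taking the union: only the r=8.5 sphere at (8.5, 9.5) is present, so the union is just that shape — area = 24.75 mm². Overall, the cross-section is a single solid region. Net area = 24.75 mm².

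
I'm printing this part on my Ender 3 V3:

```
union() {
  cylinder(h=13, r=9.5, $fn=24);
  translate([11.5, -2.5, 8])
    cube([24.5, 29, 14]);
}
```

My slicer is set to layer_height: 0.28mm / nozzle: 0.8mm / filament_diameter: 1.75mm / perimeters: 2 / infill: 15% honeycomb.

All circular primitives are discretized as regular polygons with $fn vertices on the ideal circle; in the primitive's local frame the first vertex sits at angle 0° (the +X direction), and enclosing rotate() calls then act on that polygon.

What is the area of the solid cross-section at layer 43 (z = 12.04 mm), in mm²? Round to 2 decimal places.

At z = 12.04 mm: the r=9.5 cylinder gives a regular 24-gon of circumradius 9.5 (constant along its height) (area = (24/2)·9.500²·sin(360°/24) = 280.30 mm²); the cube at (11.5, -2.5) (footprint 24.5×29) is included at this height (area 710.50 mm²); Merging all regions: the 2 present regions are separate (no shared area or edge), so areas and boundary lengths simply add and each stays a separate island — area = 990.80 mm². Overall, the cross-section has 2 separate islands. Net area = 990.80 mm².

990.80 mm²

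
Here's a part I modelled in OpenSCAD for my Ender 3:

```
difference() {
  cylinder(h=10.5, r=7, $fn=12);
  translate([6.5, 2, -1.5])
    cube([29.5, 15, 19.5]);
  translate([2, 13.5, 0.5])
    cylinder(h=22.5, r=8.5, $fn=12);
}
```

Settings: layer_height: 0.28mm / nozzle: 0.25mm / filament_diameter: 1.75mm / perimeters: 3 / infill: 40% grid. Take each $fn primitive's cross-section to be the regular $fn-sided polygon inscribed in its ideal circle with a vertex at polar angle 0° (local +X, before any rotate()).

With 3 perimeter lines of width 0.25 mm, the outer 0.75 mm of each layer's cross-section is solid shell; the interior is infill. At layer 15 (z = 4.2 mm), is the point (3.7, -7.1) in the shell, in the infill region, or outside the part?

outside

At z = 4.2 mm: the r=7 cylinder contributes a regular 12-gon of circumradius 7; the cube at (6.5, 2) is present — its section is the full 29.5×15 rectangle; the r=8.5 cylinder at (2, 13.5) contributes a regular 12-gon of circumradius 8.5; Taking the first minus the rest: starting from the r=7 cylinder, the 29.5×15 cube at (6.5, 2) misses the remaining region (no effect); the r=8.5 cylinder at (2, 13.5) partially overlaps it — only the 6.66 mm² overlap (of its 216.75 mm²) is removed, clipping the outline — 1 connected region. Overall, the cross-section is a single solid region. The nearest boundary edge runs (3.50, -6.06)→(-0.00, -7.00); distance from the point to it = 1.05 mm. The point is not inside any of the regions above, so it lies outside the cross-section (1.05 mm from the nearest boundary).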